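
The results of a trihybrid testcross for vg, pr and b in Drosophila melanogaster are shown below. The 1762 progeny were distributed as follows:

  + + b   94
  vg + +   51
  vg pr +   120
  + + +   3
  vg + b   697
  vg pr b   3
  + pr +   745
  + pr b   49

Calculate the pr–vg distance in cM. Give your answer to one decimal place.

12.5 cM

The two most frequent reciprocal classes, vg + b and + pr +, are the parental types, so the F1 was vg + b / + pr +.
The two rarest classes, vg pr b and + + +, are the double crossovers. Comparing them with the parentals, only the pr allele has switched, so pr is the middle locus and the order is vg – pr – b.
Crossovers in the vg–pr interval produce the single-crossover classes + + b and vg pr + (94 + 120 = 214) plus the double crossovers (6).
RF(vg–pr) = (214 + 6) / 1762 = 220/1762 = 0.1249 → 12.5 cM.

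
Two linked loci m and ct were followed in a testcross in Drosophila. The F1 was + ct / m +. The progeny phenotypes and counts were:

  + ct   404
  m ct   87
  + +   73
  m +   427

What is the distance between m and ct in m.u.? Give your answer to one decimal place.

16.1 m.u.

The recombinant classes are + + and m ct: 73 + 87 = 160.
Recombination frequency = 160/991 = 0.1615 ≈ 16.1%, i.e. 16.1 m.u.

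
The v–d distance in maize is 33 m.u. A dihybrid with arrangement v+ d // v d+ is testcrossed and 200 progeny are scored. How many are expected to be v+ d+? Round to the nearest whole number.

A map distance of 33 m.u. corresponds to a recombination frequency of 0.330.
The F1 is v+ d / v d+, so v+ d+ is a recombinant gamete class with expected frequency r/2 = 0.330/2 = 0.1650.
Expected number = 0.1650 × 200 = 33.00 ≈ 33.

33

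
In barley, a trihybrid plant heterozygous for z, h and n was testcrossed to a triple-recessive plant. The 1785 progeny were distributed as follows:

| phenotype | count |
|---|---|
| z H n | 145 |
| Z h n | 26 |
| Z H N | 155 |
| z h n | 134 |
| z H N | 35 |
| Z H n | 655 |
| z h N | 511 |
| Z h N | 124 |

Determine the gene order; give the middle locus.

h

The two most frequent reciprocal classes, Z H n and z h N, are the parental types, so the F1 was Z H n / z h N.
The two rarest classes, Z h n and z H N, are the double crossovers. Comparing them with the parentals, only the h allele has switched, so h is the middle locus and the order is z – h – n.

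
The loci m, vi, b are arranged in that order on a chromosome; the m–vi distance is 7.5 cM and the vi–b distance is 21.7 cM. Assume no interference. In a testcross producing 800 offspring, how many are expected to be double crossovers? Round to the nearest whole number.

Map distances give recombination frequencies of 0.075 and 0.217 for the two intervals.
With no interference, expected double-crossover frequency = 0.075 × 0.217 = 0.01627.
Expected number = 0.01627 × 800 = 13.02 ≈ 13.

13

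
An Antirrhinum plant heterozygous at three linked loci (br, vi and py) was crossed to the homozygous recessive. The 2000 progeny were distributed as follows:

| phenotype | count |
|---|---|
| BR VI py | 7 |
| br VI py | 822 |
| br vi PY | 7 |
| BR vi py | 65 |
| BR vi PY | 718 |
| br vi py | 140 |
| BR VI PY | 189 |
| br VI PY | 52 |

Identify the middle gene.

br

The two most frequent reciprocal classes, BR vi PY and br VI py, are the parental types, so the F1 was BR vi PY / br VI py.
The two rarest classes, br vi PY and BR VI py, are the double crossovers. Comparing them with the parentals, only the br allele has switched, so br is the middle locus and the order is vi – br – py.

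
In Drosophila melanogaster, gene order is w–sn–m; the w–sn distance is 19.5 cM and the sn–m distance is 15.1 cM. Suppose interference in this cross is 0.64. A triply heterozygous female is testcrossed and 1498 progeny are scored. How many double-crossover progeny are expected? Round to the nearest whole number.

Map distances give recombination frequencies of 0.195 and 0.151 for the two intervals.
With interference 0.64 (so coincidence = 0.36), expected double-crossover frequency = 0.195 × 0.151 × 0.36 = 0.01060.
Expected number = 0.01060 × 1498 = 15.88 ≈ 16.

16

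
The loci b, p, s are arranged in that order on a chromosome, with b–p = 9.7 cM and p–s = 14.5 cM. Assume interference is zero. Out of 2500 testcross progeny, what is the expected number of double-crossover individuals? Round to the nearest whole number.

35

Map distances give recombination frequencies of 0.097 and 0.145 for the two intervals.
With no interference, expected double-crossover frequency = 0.097 × 0.145 = 0.01406.
Expected number = 0.01406 × 2500 = 35.16 ≈ 35.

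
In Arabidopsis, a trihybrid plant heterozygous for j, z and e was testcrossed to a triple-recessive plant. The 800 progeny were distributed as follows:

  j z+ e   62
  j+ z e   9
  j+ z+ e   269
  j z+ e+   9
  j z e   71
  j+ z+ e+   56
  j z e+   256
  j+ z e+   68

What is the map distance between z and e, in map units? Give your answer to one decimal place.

The two most frequent reciprocal classes, j+ z+ e and j z e+, are the parental types, so the F1 was j+ z+ e / j z e+.
The two rarest classes, j+ z e and j z+ e+, are the double crossovers. Comparing them with the parentals, only the z allele has switched, so z is the middle locus and the order is e – z – j.
Crossovers in the e–z interval produce the single-crossover classes j+ z+ e+ and j z e (56 + 71 = 127) plus the double crossovers (18).
RF(e–z) = (127 + 18) / 800 = 145/800 = 0.1812 → 18.1 map units.

18.1 map units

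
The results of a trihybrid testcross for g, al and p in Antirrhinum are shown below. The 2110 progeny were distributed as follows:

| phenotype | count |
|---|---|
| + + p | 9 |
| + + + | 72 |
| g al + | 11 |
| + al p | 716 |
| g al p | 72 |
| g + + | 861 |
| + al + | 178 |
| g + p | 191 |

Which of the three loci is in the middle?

al

The two most frequent reciprocal classes, g + + and + al p, are the parental types, so the F1 was g + + / + al p.
The two rarest classes, g al + and + + p, are the double crossovers. Comparing them with the parentals, only the al allele has switched, so al is the middle locus and the order is g – al – p.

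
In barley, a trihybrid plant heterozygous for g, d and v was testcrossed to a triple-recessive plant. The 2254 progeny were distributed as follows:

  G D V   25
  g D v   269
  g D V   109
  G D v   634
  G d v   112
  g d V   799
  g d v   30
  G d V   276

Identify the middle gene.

v

The two most frequent reciprocal classes, G D v and g d V, are the parental types, so the F1 was G D v / g d V.
The two rarest classes, G D V and g d v, are the double crossovers. Comparing them with the parentals, only the v allele has switched, so v is the middle locus and the order is d – v – g.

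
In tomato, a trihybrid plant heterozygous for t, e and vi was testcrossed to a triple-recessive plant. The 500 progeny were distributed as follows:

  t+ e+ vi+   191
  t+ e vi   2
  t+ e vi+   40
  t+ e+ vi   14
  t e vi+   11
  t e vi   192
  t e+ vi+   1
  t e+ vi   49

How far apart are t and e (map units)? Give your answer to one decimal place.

18.4 map units

The two most frequent reciprocal classes, t+ e+ vi+ and t e vi, are the parental types, so the F1 was t+ e+ vi+ / t e vi.
The two rarest classes, t e+ vi+ and t+ e vi, are the double crossovers. Comparing them with the parentals, only the t allele has switched, so t is the middle locus and the order is vi – t – e.
Crossovers in the t–e interval produce the single-crossover classes t+ e vi+ and t e+ vi (40 + 49 = 89) plus the double crossovers (3).
RF(t–e) = (89 + 3) / 500 = 92/500 = 0.1840 → 18.4 map units.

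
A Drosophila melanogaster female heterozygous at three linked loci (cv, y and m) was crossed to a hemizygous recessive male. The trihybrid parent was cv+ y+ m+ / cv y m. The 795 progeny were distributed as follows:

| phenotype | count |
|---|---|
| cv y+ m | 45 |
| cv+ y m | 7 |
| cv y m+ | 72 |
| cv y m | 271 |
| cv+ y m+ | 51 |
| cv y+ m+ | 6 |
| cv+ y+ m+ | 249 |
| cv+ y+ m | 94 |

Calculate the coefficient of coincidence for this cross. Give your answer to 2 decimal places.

The two rarest classes, cv y+ m+ and cv+ y m, are the double crossovers. Comparing them with the parentals, only the cv allele has switched, so cv is the middle locus and the order is y – cv – m.
y–cv: (96 + 13)/795 = 0.1371; cv–m: (166 + 13)/795 = 0.2252.
Expected DCO frequency = 0.1371 × 0.2252 ≈ 0.03087; observed = 13/795 ≈ 0.01635.
Coefficient of coincidence = 0.01635/0.03087 ≈ 0.53.

0.53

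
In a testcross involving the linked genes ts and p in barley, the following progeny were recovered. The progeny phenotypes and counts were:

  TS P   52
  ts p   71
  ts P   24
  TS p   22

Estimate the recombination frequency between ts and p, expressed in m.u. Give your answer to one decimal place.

The two most frequent classes, TS P (52) and ts p (71), are the parental types, so the F1 was TS P / ts p.
The recombinant classes are TS p and ts P: 22 + 24 = 46.
Recombination frequency = 46/169 = 0.2722 ≈ 27.2%, i.e. 27.2 m.u.

27.2 m.u.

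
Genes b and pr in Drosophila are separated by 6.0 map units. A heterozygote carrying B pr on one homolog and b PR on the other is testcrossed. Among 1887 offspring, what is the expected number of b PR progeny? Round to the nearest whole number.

A map distance of 6.0 map units corresponds to a recombination frequency of 0.060.
The F1 is B pr / b PR, so b PR is a parental gamete class with expected frequency (1 − r)/2 = 0.940/2 = 0.4700.
Expected number = 0.4700 × 1887 = 886.89 ≈ 887.

887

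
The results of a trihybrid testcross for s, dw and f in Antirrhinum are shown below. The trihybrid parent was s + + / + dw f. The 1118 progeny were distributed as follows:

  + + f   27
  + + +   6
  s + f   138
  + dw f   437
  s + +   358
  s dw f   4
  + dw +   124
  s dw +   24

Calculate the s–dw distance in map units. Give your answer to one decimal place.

5.5 map units

The two rarest classes, + + + and s dw f, are the double crossovers. Comparing them with the parentals, only the s allele has switched, so s is the middle locus and the order is f – s – dw.
Crossovers in the s–dw interval produce the single-crossover classes s dw + and + + f (24 + 27 = 51) plus the double crossovers (10).
RF(s–dw) = (51 + 10) / 1118 = 61/1118 = 0.0546 → 5.5 map units.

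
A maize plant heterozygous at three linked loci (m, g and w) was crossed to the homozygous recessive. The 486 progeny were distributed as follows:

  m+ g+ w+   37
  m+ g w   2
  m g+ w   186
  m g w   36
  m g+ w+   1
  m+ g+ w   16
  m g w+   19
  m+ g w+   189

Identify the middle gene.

w

The two most frequent reciprocal classes, m+ g w+ and m g+ w, are the parental types, so the F1 was m+ g w+ / m g+ w.
The two rarest classes, m+ g w and m g+ w+, are the double crossovers. Comparing them with the parentals, only the w allele has switched, so w is the middle locus and the order is m – w – g.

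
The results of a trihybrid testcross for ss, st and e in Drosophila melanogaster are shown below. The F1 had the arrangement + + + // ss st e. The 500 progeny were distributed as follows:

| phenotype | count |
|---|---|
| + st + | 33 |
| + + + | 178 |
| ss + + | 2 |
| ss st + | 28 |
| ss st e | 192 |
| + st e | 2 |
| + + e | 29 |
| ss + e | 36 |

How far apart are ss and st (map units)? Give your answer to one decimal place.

14.6 map units

The two rarest classes, ss + + and + st e, are the double crossovers. Comparing them with the parentals, only the ss allele has switched, so ss is the middle locus and the order is e – ss – st.
Crossovers in the ss–st interval produce the single-crossover classes + st + and ss + e (33 + 36 = 69) plus the double crossovers (4).
RF(ss–st) = (69 + 4) / 500 = 73/500 = 0.1460 → 14.6 map units.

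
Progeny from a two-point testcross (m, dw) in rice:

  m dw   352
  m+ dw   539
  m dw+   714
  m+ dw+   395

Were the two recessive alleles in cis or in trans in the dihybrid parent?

The two most frequent classes are m+ dw (539) and m dw+ (714); these are the parental (non-recombinant) types.
So the F1 carried m+ dw on one chromosome and m dw+ on the other — the recessive alleles are on opposite chromosomes (trans / repulsion).

trans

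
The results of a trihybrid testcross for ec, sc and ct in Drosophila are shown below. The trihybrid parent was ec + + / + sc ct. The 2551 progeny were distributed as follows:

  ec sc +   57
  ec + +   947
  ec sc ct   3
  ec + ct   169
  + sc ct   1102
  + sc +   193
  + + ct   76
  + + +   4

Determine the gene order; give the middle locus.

The two rarest classes, + + + and ec sc ct, are the double crossovers. Comparing them with the parentals, only the ec allele has switched, so ec is the middle locus and the order is ct – ec – sc.

ec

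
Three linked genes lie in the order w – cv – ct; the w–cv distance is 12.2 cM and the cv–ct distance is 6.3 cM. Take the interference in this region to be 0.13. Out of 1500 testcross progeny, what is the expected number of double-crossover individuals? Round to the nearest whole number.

10

Map distances give recombination frequencies of 0.122 and 0.063 for the two intervals.
With interference 0.13 (so coincidence = 0.87), expected double-crossover frequency = 0.122 × 0.063 × 0.87 = 0.00669.
Expected number = 0.00669 × 1500 = 10.03 ≈ 10.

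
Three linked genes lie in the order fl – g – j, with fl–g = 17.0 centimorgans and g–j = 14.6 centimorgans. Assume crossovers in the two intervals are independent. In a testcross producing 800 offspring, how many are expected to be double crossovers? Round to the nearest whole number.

Map distances give recombination frequencies of 0.170 and 0.146 for the two intervals.
With no interference, expected double-crossover frequency = 0.170 × 0.146 = 0.02482.
Expected number = 0.02482 × 800 = 19.86 ≈ 20.

20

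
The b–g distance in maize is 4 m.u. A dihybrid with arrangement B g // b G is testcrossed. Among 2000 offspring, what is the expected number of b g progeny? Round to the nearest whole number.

A map distance of 4 m.u. corresponds to a recombination frequency of 0.040.
The F1 is B g / b G, so b g is a recombinant gamete class with expected frequency r/2 = 0.040/2 = 0.0200.
Expected number = 0.0200 × 2000 = 40.00 ≈ 40.

40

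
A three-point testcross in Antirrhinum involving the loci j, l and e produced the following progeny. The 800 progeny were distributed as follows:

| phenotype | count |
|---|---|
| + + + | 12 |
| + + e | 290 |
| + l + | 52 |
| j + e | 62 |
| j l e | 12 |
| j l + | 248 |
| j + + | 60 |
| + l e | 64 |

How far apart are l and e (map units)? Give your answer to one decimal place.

18.5 map units

The two most frequent reciprocal classes, j l + and + + e, are the parental types, so the F1 was j l + / + + e.
The two rarest classes, j l e and + + +, are the double crossovers. Comparing them with the parentals, only the e allele has switched, so e is the middle locus and the order is j – e – l.
Crossovers in the e–l interval produce the single-crossover classes j + + and + l e (60 + 64 = 124) plus the double crossovers (24).
RF(e–l) = (124 + 24) / 800 = 148/800 = 0.1850 → 18.5 map units.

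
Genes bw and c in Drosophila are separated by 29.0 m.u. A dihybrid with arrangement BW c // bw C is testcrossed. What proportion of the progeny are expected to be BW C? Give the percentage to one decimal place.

14.5%

A map distance of 29.0 m.u. corresponds to a recombination frequency of 0.290.
The F1 is BW c / bw C, so BW C is a recombinant gamete class with expected frequency r/2 = 0.290/2 = 0.1450.
That is 0.1450 = 14.5% of the progeny.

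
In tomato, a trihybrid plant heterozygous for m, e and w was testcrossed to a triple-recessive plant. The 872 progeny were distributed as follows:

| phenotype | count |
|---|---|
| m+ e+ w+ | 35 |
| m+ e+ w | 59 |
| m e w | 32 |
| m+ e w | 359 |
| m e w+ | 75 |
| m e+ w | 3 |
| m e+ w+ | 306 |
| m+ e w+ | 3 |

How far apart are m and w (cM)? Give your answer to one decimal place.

8.4 cM

The two most frequent reciprocal classes, m+ e w and m e+ w+, are the parental types, so the F1 was m+ e w / m e+ w+.
The two rarest classes, m+ e w+ and m e+ w, are the double crossovers. Comparing them with the parentals, only the w allele has switched, so w is the middle locus and the order is m – w – e.
Crossovers in the m–w interval produce the single-crossover classes m e w and m+ e+ w+ (32 + 35 = 67) plus the double crossovers (6).
RF(m–w) = (67 + 6) / 872 = 73/872 = 0.0837 → 8.4 cM.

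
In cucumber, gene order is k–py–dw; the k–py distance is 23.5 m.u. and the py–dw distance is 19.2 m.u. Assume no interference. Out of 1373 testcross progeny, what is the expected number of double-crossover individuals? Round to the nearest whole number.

62

Map distances give recombination frequencies of 0.235 and 0.192 for the two intervals.
With no interference, expected double-crossover frequency = 0.235 × 0.192 = 0.04512.
Expected number = 0.04512 × 1373 = 61.95 ≈ 62.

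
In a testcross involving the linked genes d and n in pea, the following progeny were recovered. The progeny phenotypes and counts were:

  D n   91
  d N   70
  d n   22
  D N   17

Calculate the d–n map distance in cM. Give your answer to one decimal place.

19.5 cM

The two most frequent classes, D n (91) and d N (70), are the parental types, so the F1 was D n / d N.
The recombinant classes are D N and d n: 17 + 22 = 39.
Recombination frequency = 39/200 = 0.1950 ≈ 19.5%, i.e. 19.5 cM.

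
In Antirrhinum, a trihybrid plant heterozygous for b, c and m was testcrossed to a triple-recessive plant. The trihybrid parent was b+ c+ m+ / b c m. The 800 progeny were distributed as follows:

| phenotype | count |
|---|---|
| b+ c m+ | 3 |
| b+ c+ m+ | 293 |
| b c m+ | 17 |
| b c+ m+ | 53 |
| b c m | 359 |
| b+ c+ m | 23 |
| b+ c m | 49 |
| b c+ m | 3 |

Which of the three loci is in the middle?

c

The two rarest classes, b+ c m+ and b c+ m, are the double crossovers. Comparing them with the parentals, only the c allele has switched, so c is the middle locus and the order is m – c – b.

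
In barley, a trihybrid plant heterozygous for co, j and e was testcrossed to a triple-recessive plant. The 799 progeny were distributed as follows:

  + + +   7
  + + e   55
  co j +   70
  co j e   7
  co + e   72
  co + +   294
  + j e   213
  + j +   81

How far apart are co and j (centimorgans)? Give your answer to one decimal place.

17.4 centimorgans

The two most frequent reciprocal classes, + j e and co + +, are the parental types, so the F1 was + j e / co + +.
The two rarest classes, co j e and + + +, are the double crossovers. Comparing them with the parentals, only the co allele has switched, so co is the middle locus and the order is e – co – j.
Crossovers in the co–j interval produce the single-crossover classes + + e and co j + (55 + 70 = 125) plus the double crossovers (14).
RF(co–j) = (125 + 14) / 799 = 139/799 = 0.1740 → 17.4 centimorgans.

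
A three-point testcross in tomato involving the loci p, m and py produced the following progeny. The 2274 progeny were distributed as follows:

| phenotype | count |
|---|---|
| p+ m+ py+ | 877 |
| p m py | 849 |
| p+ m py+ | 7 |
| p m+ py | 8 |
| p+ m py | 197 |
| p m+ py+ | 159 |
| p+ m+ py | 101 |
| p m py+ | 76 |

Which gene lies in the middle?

m

The two most frequent reciprocal classes, p m py and p+ m+ py+, are the parental types, so the F1 was p m py / p+ m+ py+.
The two rarest classes, p m+ py and p+ m py+, are the double crossovers. Comparing them with the parentals, only the m allele has switched, so m is the middle locus and the order is py – m – p.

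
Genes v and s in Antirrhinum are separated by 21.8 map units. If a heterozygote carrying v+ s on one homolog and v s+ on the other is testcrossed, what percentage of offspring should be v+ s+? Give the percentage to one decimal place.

10.9%

A map distance of 21.8 map units corresponds to a recombination frequency of 0.218.
The F1 is v+ s / v s+, so v+ s+ is a recombinant gamete class with expected frequency r/2 = 0.218/2 = 0.1090.
That is 0.1090 = 10.9% of the progeny.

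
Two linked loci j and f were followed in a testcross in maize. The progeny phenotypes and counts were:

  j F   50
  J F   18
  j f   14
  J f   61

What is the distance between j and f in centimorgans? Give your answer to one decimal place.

The two most frequent classes, J f (61) and j F (50), are the parental types, so the F1 was J f / j F.
The recombinant classes are J F and j f: 18 + 14 = 32.
Recombination frequency = 32/143 = 0.2238 ≈ 22.4%, i.e. 22.4 centimorgans.

22.4 centimorgans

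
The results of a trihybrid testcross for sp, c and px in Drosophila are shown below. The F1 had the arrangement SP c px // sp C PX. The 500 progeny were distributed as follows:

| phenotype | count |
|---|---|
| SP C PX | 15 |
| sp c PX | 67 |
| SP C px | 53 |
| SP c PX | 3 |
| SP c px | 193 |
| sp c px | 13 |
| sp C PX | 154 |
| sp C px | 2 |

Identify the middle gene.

px

The two rarest classes, SP c PX and sp C px, are the double crossovers. Comparing them with the parentals, only the px allele has switched, so px is the middle locus and the order is sp – px – c.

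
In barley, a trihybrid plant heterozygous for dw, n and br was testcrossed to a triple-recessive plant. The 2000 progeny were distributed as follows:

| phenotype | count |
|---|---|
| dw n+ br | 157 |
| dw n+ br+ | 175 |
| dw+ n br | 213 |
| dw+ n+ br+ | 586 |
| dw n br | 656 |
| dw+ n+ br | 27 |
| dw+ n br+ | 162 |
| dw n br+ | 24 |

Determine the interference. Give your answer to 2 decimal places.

0.37

The two most frequent reciprocal classes, dw n br and dw+ n+ br+, are the parental types, so the F1 was dw n br / dw+ n+ br+.
The two rarest classes, dw n br+ and dw+ n+ br, are the double crossovers. Comparing them with the parentals, only the br allele has switched, so br is the middle locus and the order is n – br – dw.
n–br: (319 + 51)/2000 = 0.1850; br–dw: (388 + 51)/2000 = 0.2195.
Expected DCO frequency = 0.1850 × 0.2195 ≈ 0.04061; observed = 51/2000 ≈ 0.02550.
Coefficient of coincidence = 0.02550/0.04061 ≈ 0.63; interference = 1 − 0.63 = 0.37.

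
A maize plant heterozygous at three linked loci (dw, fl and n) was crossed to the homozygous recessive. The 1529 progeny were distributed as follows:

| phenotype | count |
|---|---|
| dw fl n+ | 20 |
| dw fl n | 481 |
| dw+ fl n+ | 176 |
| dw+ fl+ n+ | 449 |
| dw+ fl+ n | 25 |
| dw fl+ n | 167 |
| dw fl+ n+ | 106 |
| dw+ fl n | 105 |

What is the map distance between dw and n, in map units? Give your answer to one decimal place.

16.7 map units

The two most frequent reciprocal classes, dw fl n and dw+ fl+ n+, are the parental types, so the F1 was dw fl n / dw+ fl+ n+.
The two rarest classes, dw fl n+ and dw+ fl+ n, are the double crossovers. Comparing them with the parentals, only the n allele has switched, so n is the middle locus and the order is dw – n – fl.
Crossovers in the dw–n interval produce the single-crossover classes dw+ fl n and dw fl+ n+ (105 + 106 = 211) plus the double crossovers (45).
RF(dw–n) = (211 + 45) / 1529 = 256/1529 = 0.1674 → 16.7 map units.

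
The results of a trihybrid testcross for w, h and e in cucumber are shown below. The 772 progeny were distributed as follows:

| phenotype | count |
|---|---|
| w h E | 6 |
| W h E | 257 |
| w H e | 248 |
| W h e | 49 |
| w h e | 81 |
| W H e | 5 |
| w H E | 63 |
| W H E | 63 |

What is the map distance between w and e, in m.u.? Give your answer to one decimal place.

The two most frequent reciprocal classes, w H e and W h E, are the parental types, so the F1 was w H e / W h E.
The two rarest classes, W H e and w h E, are the double crossovers. Comparing them with the parentals, only the w allele has switched, so w is the middle locus and the order is h – w – e.
Crossovers in the w–e interval produce the single-crossover classes w H E and W h e (63 + 49 = 112) plus the double crossovers (11).
RF(w–e) = (112 + 11) / 772 = 123/772 = 0.1593 → 15.9 m.u.

15.9 m.u.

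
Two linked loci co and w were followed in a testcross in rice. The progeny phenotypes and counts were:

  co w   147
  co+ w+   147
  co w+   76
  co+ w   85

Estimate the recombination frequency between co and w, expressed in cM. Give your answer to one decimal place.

35.4 cM

The two most frequent classes, co+ w+ (147) and co w (147), are the parental types, so the F1 was co+ w+ / co w.
The recombinant classes are co+ w and co w+: 85 + 76 = 161.
Recombination frequency = 161/455 = 0.3538 ≈ 35.4%, i.e. 35.4 cM.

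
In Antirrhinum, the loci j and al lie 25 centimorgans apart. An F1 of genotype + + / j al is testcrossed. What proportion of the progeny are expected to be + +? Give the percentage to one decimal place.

A map distance of 25 centimorgans corresponds to a recombination frequency of 0.250.
The F1 is + + / j al, so + + is a parental gamete class with expected frequency (1 − r)/2 = 0.750/2 = 0.3750.
That is 0.3750 = 37.5% of the progeny.

37.5%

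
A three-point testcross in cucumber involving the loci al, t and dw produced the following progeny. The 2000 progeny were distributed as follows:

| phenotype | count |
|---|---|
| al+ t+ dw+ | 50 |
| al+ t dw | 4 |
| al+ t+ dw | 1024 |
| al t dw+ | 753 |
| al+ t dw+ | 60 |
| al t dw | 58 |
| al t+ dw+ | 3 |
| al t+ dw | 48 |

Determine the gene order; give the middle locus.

t

The two most frequent reciprocal classes, al+ t+ dw and al t dw+, are the parental types, so the F1 was al+ t+ dw / al t dw+.
The two rarest classes, al+ t dw and al t+ dw+, are the double crossovers. Comparing them with the parentals, only the t allele has switched, so t is the middle locus and the order is dw – t – al.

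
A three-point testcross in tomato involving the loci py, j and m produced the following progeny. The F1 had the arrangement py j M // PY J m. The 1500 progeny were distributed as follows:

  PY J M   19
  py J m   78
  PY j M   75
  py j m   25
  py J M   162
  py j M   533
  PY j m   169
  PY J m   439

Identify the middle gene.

m

The two rarest classes, py j m and PY J M, are the double crossovers. Comparing them with the parentals, only the m allele has switched, so m is the middle locus and the order is py – m – j.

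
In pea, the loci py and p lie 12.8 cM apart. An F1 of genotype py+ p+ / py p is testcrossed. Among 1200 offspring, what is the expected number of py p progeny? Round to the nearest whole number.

A map distance of 12.8 cM corresponds to a recombination frequency of 0.128.
The F1 is py+ p+ / py p, so py p is a parental gamete class with expected frequency (1 − r)/2 = 0.872/2 = 0.4360.
Expected number = 0.4360 × 1200 = 523.20 ≈ 523.

523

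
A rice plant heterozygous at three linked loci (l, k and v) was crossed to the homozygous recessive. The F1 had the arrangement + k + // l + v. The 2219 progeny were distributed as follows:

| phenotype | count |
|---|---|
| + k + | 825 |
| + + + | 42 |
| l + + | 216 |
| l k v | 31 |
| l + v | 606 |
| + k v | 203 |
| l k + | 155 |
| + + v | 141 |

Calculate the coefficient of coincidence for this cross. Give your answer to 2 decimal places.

The two rarest classes, + + + and l k v, are the double crossovers. Comparing them with the parentals, only the k allele has switched, so k is the middle locus and the order is l – k – v.
l–k: (296 + 73)/2219 = 0.1663; k–v: (419 + 73)/2219 = 0.2217.
Expected DCO frequency = 0.1663 × 0.2217 ≈ 0.03687; observed = 73/2219 ≈ 0.03290.
Coefficient of coincidence = 0.03290/0.03687 ≈ 0.89.

0.89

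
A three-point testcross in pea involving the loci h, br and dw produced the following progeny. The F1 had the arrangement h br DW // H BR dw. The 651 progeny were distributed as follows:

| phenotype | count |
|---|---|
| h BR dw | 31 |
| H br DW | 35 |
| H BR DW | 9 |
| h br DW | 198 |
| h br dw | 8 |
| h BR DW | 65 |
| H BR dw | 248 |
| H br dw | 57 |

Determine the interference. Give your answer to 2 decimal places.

0.04

The two rarest classes, h br dw and H BR DW, are the double crossovers. Comparing them with the parentals, only the dw allele has switched, so dw is the middle locus and the order is br – dw – h.
br–dw: (122 + 17)/651 = 0.2135; dw–h: (66 + 17)/651 = 0.1275.
Expected DCO frequency = 0.2135 × 0.1275 ≈ 0.02722; observed = 17/651 ≈ 0.02611.
Coefficient of coincidence = 0.02611/0.02722 ≈ 0.96; interference = 1 − 0.96 = 0.04.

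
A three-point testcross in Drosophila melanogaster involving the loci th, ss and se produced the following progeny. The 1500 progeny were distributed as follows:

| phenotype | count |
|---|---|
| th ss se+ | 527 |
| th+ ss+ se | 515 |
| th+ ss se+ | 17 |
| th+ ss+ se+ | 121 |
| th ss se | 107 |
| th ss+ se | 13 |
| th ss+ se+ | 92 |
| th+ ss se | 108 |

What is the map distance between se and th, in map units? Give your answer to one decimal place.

17.2 map units

The two most frequent reciprocal classes, th ss se+ and th+ ss+ se, are the parental types, so the F1 was th ss se+ / th+ ss+ se.
The two rarest classes, th+ ss se+ and th ss+ se, are the double crossovers. Comparing them with the parentals, only the th allele has switched, so th is the middle locus and the order is ss – th – se.
Crossovers in the th–se interval produce the single-crossover classes th ss se and th+ ss+ se+ (107 + 121 = 228) plus the double crossovers (30).
RF(th–se) = (228 + 30) / 1500 = 258/1500 = 0.1720 → 17.2 map units.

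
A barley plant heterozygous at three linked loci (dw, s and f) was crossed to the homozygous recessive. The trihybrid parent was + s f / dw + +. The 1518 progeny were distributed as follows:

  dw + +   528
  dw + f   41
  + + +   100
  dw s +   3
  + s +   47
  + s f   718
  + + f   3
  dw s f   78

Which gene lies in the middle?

s

The two rarest classes, + + f and dw s +, are the double crossovers. Comparing them with the parentals, only the s allele has switched, so s is the middle locus and the order is dw – s – f.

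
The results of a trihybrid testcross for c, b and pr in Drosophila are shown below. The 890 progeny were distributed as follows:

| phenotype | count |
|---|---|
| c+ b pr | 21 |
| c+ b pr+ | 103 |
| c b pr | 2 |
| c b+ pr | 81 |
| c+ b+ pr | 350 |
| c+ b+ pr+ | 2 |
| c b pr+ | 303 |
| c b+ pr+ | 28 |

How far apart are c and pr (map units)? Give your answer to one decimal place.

The two most frequent reciprocal classes, c b pr+ and c+ b+ pr, are the parental types, so the F1 was c b pr+ / c+ b+ pr.
The two rarest classes, c b pr and c+ b+ pr+, are the double crossovers. Comparing them with the parentals, only the pr allele has switched, so pr is the middle locus and the order is c – pr – b.
Crossovers in the c–pr interval produce the single-crossover classes c+ b pr+ and c b+ pr (103 + 81 = 184) plus the double crossovers (4).
RF(c–pr) = (184 + 4) / 890 = 188/890 = 0.2112 → 21.1 map units.

21.1 map units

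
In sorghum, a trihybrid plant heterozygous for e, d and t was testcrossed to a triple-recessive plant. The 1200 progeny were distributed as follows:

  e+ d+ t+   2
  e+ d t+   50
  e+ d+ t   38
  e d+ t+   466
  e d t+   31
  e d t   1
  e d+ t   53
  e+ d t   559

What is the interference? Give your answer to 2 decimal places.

The two most frequent reciprocal classes, e d+ t+ and e+ d t, are the parental types, so the F1 was e d+ t+ / e+ d t.
The two rarest classes, e+ d+ t+ and e d t, are the double crossovers. Comparing them with the parentals, only the e allele has switched, so e is the middle locus and the order is t – e – d.
t–e: (103 + 3)/1200 = 0.0883; e–d: (69 + 3)/1200 = 0.0600.
Expected DCO frequency = 0.0883 × 0.0600 ≈ 0.00530; observed = 3/1200 ≈ 0.00250.
Coefficient of coincidence = 0.00250/0.00530 ≈ 0.47; interference = 1 − 0.47 = 0.53.

0.53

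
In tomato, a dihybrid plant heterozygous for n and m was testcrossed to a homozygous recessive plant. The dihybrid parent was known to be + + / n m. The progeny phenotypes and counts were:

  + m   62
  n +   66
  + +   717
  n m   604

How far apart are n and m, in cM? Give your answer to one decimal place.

The recombinant classes are + m and n +: 62 + 66 = 128.
Recombination frequency = 128/1449 = 0.0883 ≈ 8.8%, i.e. 8.8 cM.

8.8 cM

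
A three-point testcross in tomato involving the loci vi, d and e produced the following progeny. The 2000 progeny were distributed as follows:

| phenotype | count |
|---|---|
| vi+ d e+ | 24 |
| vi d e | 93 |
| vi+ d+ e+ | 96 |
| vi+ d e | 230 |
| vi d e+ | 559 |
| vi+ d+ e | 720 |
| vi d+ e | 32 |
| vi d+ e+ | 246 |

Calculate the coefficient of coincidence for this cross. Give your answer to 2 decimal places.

0.86

The two most frequent reciprocal classes, vi+ d+ e and vi d e+, are the parental types, so the F1 was vi+ d+ e / vi d e+.
The two rarest classes, vi d+ e and vi+ d e+, are the double crossovers. Comparing them with the parentals, only the vi allele has switched, so vi is the middle locus and the order is e – vi – d.
e–vi: (189 + 56)/2000 = 0.1225; vi–d: (476 + 56)/2000 = 0.2660.
Expected DCO frequency = 0.1225 × 0.2660 ≈ 0.03259; observed = 56/2000 ≈ 0.02800.
Coefficient of coincidence = 0.02800/0.03259 ≈ 0.86.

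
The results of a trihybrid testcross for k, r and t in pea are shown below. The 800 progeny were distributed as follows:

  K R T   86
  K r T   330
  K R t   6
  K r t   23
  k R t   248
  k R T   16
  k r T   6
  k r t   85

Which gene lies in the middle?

k

The two most frequent reciprocal classes, k R t and K r T, are the parental types, so the F1 was k R t / K r T.
The two rarest classes, K R t and k r T, are the double crossovers. Comparing them with the parentals, only the k allele has switched, so k is the middle locus and the order is r – k – t.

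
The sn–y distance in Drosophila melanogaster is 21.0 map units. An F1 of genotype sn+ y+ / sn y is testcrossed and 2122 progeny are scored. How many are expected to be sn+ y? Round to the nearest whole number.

A map distance of 21.0 map units corresponds to a recombination frequency of 0.210.
The F1 is sn+ y+ / sn y, so sn+ y is a recombinant gamete class with expected frequency r/2 = 0.210/2 = 0.1050.
Expected number = 0.1050 × 2122 = 222.81 ≈ 223.

223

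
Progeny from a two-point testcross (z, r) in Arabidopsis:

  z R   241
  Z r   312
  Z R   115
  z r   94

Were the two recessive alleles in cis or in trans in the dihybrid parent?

trans

The two most frequent classes are Z r (312) and z R (241); these are the parental (non-recombinant) types.
So the F1 carried Z r on one chromosome and z R on the other — the recessive alleles are on opposite chromosomes (trans / repulsion).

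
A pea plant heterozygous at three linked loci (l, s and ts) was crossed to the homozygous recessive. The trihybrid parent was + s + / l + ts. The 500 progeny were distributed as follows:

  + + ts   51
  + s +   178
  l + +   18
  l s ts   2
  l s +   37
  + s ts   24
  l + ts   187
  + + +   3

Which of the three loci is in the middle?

s

The two rarest classes, + + + and l s ts, are the double crossovers. Comparing them with the parentals, only the s allele has switched, so s is the middle locus and the order is ts – s – l.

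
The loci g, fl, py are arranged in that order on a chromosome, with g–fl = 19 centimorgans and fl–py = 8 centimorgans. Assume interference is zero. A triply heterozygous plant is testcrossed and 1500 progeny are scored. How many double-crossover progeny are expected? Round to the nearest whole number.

Map distances give recombination frequencies of 0.190 and 0.080 for the two intervals.
With no interference, expected double-crossover frequency = 0.190 × 0.080 = 0.01520.
Expected number = 0.01520 × 1500 = 22.80 ≈ 23.

23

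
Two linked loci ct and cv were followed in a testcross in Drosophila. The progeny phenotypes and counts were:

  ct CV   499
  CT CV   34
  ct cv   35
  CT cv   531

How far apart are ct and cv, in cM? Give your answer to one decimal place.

The two most frequent classes, CT cv (531) and ct CV (499), are the parental types, so the F1 was CT cv / ct CV.
The recombinant classes are CT CV and ct cv: 34 + 35 = 69.
Recombination frequency = 69/1099 = 0.0628 ≈ 6.3%, i.e. 6.3 cM.

6.3 cM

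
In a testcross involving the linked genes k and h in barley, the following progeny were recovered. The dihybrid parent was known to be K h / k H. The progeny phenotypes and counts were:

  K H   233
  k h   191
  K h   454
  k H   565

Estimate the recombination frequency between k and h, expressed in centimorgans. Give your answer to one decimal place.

29.4 centimorgans

The recombinant classes are K H and k h: 233 + 191 = 424.
Recombination frequency = 424/1443 = 0.2938 ≈ 29.4%, i.e. 29.4 centimorgans.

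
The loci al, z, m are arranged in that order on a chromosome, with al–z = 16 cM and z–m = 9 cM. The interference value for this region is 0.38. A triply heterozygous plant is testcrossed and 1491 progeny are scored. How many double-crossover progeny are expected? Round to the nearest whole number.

13

Map distances give recombination frequencies of 0.160 and 0.090 for the two intervals.
With interference 0.38 (so coincidence = 0.62), expected double-crossover frequency = 0.160 × 0.090 × 0.62 = 0.00893.
Expected number = 0.00893 × 1491 = 13.31 ≈ 13.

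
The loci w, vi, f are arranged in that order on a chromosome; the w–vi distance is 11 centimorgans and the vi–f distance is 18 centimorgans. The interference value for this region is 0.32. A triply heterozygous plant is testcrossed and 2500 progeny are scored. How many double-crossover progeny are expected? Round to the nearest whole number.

34

Map distances give recombination frequencies of 0.110 and 0.180 for the two intervals.
With interference 0.32 (so coincidence = 0.68), expected double-crossover frequency = 0.110 × 0.180 × 0.68 = 0.01346.
Expected number = 0.01346 × 2500 = 33.66 ≈ 34.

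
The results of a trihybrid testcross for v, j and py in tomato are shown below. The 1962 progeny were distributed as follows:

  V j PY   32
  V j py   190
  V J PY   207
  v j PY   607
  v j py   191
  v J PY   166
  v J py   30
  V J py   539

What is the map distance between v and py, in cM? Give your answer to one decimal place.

The two most frequent reciprocal classes, V J py and v j PY, are the parental types, so the F1 was V J py / v j PY.
The two rarest classes, v J py and V j PY, are the double crossovers. Comparing them with the parentals, only the v allele has switched, so v is the middle locus and the order is j – v – py.
Crossovers in the v–py interval produce the single-crossover classes V J PY and v j py (207 + 191 = 398) plus the double crossovers (62).
RF(v–py) = (398 + 62) / 1962 = 460/1962 = 0.2345 → 23.4 cM.

23.4 cM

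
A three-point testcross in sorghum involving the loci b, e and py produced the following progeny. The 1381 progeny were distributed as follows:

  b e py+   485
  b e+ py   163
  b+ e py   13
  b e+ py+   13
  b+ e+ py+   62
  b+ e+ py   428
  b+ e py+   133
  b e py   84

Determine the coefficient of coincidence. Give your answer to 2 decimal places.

0.65

The two most frequent reciprocal classes, b+ e+ py and b e py+, are the parental types, so the F1 was b+ e+ py / b e py+.
The two rarest classes, b+ e py and b e+ py+, are the double crossovers. Comparing them with the parentals, only the e allele has switched, so e is the middle locus and the order is py – e – b.
py–e: (146 + 26)/1381 = 0.1245; e–b: (296 + 26)/1381 = 0.2332.
Expected DCO frequency = 0.1245 × 0.2332 ≈ 0.02903; observed = 26/1381 ≈ 0.01883.
Coefficient of coincidence = 0.01883/0.02903 ≈ 0.65.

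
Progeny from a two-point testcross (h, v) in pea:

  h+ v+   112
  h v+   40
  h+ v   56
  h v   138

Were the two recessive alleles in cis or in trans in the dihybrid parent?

cis

The two most frequent classes are h+ v+ (112) and h v (138); these are the parental (non-recombinant) types.
So the F1 carried h+ v+ on one chromosome and h v on the other — the recessive alleles are on the same chromosome (cis / coupling).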